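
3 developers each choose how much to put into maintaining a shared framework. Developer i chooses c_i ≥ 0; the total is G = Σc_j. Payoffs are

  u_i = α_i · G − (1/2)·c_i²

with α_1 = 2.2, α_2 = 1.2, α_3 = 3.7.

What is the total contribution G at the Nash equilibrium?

Developer i's FOC: ∂u_i/∂c_i = α_i − c_i = 0, so c_i* = α_i.
NE contributions = (2.2, 1.2, 3.7); G = 7.1.

7.1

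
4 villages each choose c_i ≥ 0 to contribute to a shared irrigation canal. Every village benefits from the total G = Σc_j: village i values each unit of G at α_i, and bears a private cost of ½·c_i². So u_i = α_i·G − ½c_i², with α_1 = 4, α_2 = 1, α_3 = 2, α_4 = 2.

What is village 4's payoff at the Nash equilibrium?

Village i's FOC: ∂u_i/∂c_i = α_i − c_i = 0, so c_i* = α_i.
NE contributions = (4, 1, 2, 2); G = 9.
u_4 = α_4·G − ½·(c_4)² = 2·9 − ½·2² = 16.

16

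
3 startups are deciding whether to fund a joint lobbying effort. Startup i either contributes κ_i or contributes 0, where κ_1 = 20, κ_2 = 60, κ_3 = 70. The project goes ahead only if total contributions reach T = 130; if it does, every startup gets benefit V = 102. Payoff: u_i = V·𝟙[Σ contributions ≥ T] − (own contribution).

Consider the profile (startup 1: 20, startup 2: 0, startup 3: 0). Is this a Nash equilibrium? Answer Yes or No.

No

Total = 20 < 130: not provided.
Startup 1 (pledges 20, payoff -20): dropping to 0 → total 0, payoff 0. Profitable deviation.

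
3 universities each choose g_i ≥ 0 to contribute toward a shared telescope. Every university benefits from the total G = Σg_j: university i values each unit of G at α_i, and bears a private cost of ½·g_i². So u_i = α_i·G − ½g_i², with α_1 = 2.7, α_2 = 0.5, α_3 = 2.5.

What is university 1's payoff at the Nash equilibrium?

University i's FOC: ∂u_i/∂g_i = α_i − g_i = 0, so g_i* = α_i.
NE contributions = (2.7, 0.5, 2.5); G = 5.7.
u_1 = α_1·G − ½·(g_1)² = 2.7·5.7 − ½·2.7² = 11.745.

11.745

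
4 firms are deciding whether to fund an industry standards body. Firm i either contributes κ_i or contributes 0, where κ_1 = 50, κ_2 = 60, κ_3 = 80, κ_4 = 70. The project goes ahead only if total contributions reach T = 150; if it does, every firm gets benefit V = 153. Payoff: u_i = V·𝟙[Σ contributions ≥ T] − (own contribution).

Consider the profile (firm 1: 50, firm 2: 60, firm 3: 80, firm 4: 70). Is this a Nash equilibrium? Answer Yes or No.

No

Total = 260 ≥ 150: provided.
Firm 1 (pledges 50, payoff 103): dropping to 0 → total 210, payoff 153. Profitable deviation.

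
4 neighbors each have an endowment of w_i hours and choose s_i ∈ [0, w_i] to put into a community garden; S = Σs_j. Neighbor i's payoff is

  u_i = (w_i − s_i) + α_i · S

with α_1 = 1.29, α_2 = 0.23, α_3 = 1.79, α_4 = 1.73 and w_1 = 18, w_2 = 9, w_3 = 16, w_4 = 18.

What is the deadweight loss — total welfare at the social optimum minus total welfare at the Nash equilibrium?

36.36

∂u_i/∂s_i = α_i − 1, so neighbor i contributes w_i if α_i > 1, else 0.
α_i > 1 for i ∈ {1, 3, 4}; NE contributions (18, 0, 16, 18), S = 52.
W^NE = Σw_i − S^NE + (Σα_i)·S^NE = 61 + 4.04·52 = 271.08.
Planner: ∂(Σu_j)/∂s_i = Σα_j − 1 = 4.04 > 0, so everyone contributes w_i; S^SO = 61, W^SO = 61 + 4.04·61 = 307.44.
Deadweight loss = 36.36.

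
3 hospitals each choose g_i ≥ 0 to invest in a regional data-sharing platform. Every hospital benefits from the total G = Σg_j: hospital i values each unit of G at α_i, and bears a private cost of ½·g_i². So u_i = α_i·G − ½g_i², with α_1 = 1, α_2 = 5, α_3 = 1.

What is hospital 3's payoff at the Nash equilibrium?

6.5

Hospital i's FOC: ∂u_i/∂g_i = α_i − g_i = 0, so g_i* = α_i.
NE contributions = (1, 5, 1); G = 7.
u_3 = α_3·G − ½·(g_3)² = 1·7 − ½·1² = 6.5.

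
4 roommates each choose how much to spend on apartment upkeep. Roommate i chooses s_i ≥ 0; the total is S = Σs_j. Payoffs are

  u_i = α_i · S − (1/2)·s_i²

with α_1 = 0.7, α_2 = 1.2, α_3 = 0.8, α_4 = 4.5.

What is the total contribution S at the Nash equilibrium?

7.2

Roommate i's FOC: ∂u_i/∂s_i = α_i − s_i = 0, so s_i* = α_i.
NE contributions = (0.7, 1.2, 0.8, 4.5); S = 7.2.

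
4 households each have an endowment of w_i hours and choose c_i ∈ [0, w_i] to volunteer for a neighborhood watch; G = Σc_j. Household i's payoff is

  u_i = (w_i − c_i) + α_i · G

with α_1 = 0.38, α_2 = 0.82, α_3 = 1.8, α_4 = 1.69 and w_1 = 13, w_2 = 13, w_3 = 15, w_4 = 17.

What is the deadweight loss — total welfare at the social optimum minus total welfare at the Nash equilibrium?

95.94

∂u_i/∂c_i = α_i − 1, so household i contributes w_i if α_i > 1, else 0.
α_i > 1 for i ∈ {3, 4}; NE contributions (0, 0, 15, 17), G = 32.
W^NE = Σw_i − G^NE + (Σα_i)·G^NE = 58 + 3.69·32 = 176.08.
Planner: ∂(Σu_j)/∂c_i = Σα_j − 1 = 3.69 > 0, so everyone contributes w_i; G^SO = 58, W^SO = 58 + 3.69·58 = 272.02.
Deadweight loss = 95.94.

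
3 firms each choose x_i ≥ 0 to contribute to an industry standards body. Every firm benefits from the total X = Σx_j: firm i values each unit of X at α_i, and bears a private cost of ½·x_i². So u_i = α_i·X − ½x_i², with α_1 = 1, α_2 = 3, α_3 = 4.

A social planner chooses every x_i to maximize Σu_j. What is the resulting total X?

Planner FOC: ∂(Σu_j)/∂x_i = (Σα_j) − x_i = 0, so x_i^SO = Σα_j = 8 for every i; X^SO = 24.

24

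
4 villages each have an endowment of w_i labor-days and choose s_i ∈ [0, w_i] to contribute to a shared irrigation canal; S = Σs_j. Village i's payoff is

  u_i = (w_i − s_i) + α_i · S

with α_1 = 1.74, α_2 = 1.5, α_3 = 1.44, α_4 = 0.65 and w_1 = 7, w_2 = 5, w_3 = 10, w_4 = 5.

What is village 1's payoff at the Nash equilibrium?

∂u_i/∂s_i = α_i − 1, so village i contributes w_i if α_i > 1, else 0.
α_i > 1 for i ∈ {1, 2, 3}; NE contributions (7, 5, 10, 0), S = 22.
u_1 = (7 − 7) + 1.74·22 = 38.28.

38.28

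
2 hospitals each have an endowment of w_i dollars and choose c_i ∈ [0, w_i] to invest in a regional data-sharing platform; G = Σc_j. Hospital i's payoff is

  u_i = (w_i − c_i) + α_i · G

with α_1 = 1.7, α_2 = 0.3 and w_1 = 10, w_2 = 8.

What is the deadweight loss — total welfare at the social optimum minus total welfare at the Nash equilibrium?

∂u_i/∂c_i = α_i − 1, so hospital i contributes w_i if α_i > 1, else 0.
α_i > 1 for i ∈ {1}; NE contributions (10, 0), G = 10.
W^NE = Σw_i − G^NE + (Σα_i)·G^NE = 18 + 1·10 = 28.
Planner: ∂(Σu_j)/∂c_i = Σα_j − 1 = 1 > 0, so everyone contributes w_i; G^SO = 18, W^SO = 18 + 1·18 = 36.
Deadweight loss = 8.

8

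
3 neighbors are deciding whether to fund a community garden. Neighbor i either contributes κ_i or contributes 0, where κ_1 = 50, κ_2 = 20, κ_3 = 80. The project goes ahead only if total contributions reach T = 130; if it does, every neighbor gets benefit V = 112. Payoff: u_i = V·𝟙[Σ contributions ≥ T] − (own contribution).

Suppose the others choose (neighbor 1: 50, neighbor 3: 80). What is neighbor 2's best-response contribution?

0

Others' total = 130 ≥ 130; contributing adds cost 20 for no extra benefit.
Best response: 0.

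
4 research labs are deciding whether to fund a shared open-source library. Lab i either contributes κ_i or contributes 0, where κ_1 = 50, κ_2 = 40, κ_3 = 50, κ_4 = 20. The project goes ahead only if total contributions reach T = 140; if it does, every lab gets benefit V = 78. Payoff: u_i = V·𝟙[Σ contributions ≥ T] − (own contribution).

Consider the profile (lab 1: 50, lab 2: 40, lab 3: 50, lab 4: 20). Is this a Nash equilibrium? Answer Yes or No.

Total = 160 ≥ 140: provided.
Lab 1 (pledges 50, payoff 28): dropping to 0 → total 110, payoff 0. No gain.
Lab 2 (pledges 40, payoff 38): dropping to 0 → total 120, payoff 0. No gain.
Lab 3 (pledges 50, payoff 28): dropping to 0 → total 110, payoff 0. No gain.
Lab 4 (pledges 20, payoff 58): dropping to 0 → total 140, payoff 78. Profitable deviation.

No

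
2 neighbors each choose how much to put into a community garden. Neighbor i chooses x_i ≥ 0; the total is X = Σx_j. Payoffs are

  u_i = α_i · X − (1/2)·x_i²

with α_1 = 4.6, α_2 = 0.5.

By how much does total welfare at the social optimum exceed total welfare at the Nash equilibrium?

Neighbor i's FOC: ∂u_i/∂x_i = α_i − x_i = 0, so x_i* = α_i.
NE contributions = (4.6, 0.5); X = 5.1.
W^NE = (Σα)·X − ½Σα_i² = 5.1² − ½·21.41 = 15.305.
Planner sets x_i = Σα_j = 5.1 for every i, so X^SO = 2·5.1 = 10.2.
W^SO = (Σα)·X^SO − ½·2·(Σα)² = (2/2)·5.1² = 26.01.
Deadweight loss = W^SO − W^NE = 10.705.

10.705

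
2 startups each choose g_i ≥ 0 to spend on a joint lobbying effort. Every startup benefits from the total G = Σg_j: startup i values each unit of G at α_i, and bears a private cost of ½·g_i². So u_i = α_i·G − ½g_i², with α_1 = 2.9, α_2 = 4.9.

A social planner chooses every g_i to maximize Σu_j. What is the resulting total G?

Planner FOC: ∂(Σu_j)/∂g_i = (Σα_j) − g_i = 0, so g_i^SO = Σα_j = 7.8 for every i; G^SO = 15.6.

15.6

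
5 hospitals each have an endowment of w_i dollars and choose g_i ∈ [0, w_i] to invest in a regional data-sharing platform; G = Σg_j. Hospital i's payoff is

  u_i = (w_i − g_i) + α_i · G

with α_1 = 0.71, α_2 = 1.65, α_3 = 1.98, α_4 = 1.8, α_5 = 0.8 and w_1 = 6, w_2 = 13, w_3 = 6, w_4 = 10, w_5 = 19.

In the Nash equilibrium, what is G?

29

∂u_i/∂g_i = α_i − 1, so hospital i contributes w_i if α_i > 1, else 0.
α_i > 1 for i ∈ {2, 3, 4}; NE contributions (0, 13, 6, 10, 0), G = 29.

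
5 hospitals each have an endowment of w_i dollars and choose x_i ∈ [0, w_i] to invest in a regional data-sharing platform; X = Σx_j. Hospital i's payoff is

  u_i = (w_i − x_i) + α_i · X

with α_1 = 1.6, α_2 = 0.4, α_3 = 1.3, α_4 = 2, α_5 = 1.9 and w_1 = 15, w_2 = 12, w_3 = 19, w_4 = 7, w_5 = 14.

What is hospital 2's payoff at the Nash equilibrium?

34

∂u_i/∂x_i = α_i − 1, so hospital i contributes w_i if α_i > 1, else 0.
α_i > 1 for i ∈ {1, 3, 4, 5}; NE contributions (15, 0, 19, 7, 14), X = 55.
u_2 = (12 − 0) + 0.4·55 = 34.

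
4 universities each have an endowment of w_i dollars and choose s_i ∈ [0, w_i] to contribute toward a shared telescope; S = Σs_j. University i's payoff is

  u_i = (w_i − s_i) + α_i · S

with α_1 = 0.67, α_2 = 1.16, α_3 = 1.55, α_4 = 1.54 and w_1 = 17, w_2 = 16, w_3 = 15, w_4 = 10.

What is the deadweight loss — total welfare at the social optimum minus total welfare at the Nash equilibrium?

∂u_i/∂s_i = α_i − 1, so university i contributes w_i if α_i > 1, else 0.
α_i > 1 for i ∈ {2, 3, 4}; NE contributions (0, 16, 15, 10), S = 41.
W^NE = Σw_i − S^NE + (Σα_i)·S^NE = 58 + 3.92·41 = 218.72.
Planner: ∂(Σu_j)/∂s_i = Σα_j − 1 = 3.92 > 0, so everyone contributes w_i; S^SO = 58, W^SO = 58 + 3.92·58 = 285.36.
Deadweight loss = 66.64.

66.64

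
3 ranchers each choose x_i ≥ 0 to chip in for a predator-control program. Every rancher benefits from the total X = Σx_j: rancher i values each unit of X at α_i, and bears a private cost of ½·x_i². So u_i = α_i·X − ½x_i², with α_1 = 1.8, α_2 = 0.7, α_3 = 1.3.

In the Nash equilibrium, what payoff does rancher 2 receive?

2.415

Rancher i's FOC: ∂u_i/∂x_i = α_i − x_i = 0, so x_i* = α_i.
NE contributions = (1.8, 0.7, 1.3); X = 3.8.
u_2 = α_2·X − ½·(x_2)² = 0.7·3.8 − ½·0.7² = 2.415.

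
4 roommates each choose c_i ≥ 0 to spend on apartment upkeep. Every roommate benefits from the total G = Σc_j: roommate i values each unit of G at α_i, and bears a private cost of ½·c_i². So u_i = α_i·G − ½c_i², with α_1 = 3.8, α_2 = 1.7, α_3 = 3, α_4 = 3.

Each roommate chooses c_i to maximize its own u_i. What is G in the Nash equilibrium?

Roommate i's FOC: ∂u_i/∂c_i = α_i − c_i = 0, so c_i* = α_i.
NE contributions = (3.8, 1.7, 3, 3); G = 11.5.

11.5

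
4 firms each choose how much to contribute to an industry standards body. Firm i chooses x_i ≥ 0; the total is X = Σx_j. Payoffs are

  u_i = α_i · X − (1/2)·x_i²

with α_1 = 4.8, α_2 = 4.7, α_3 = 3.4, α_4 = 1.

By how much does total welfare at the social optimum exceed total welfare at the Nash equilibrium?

Firm i's FOC: ∂u_i/∂x_i = α_i − x_i = 0, so x_i* = α_i.
NE contributions = (4.8, 4.7, 3.4, 1); X = 13.9.
W^NE = (Σα)·X − ½Σα_i² = 13.9² − ½·57.69 = 164.365.
Planner sets x_i = Σα_j = 13.9 for every i, so X^SO = 4·13.9 = 55.6.
W^SO = (Σα)·X^SO − ½·4·(Σα)² = (4/2)·13.9² = 386.42.
Deadweight loss = W^SO − W^NE = 222.055.

222.055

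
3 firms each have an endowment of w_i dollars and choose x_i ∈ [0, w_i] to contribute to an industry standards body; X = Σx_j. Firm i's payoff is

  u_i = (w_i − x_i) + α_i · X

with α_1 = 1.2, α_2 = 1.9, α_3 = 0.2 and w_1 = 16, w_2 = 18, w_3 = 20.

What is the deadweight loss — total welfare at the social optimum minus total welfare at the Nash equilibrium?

46

∂u_i/∂x_i = α_i − 1, so firm i contributes w_i if α_i > 1, else 0.
α_i > 1 for i ∈ {1, 2}; NE contributions (16, 18, 0), X = 34.
W^NE = Σw_i − X^NE + (Σα_i)·X^NE = 54 + 2.3·34 = 132.2.
Planner: ∂(Σu_j)/∂x_i = Σα_j − 1 = 2.3 > 0, so everyone contributes w_i; X^SO = 54, W^SO = 54 + 2.3·54 = 178.2.
Deadweight loss = 46.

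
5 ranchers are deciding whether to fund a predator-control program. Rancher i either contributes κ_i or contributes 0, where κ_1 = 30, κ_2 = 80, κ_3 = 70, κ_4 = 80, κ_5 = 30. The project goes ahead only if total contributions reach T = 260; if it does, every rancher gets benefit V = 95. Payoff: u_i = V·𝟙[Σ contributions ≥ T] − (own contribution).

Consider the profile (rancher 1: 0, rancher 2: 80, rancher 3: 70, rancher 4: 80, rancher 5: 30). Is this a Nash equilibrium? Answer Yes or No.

Yes

Total = 260 ≥ 260: provided.
Rancher 1 (pledges 0, payoff 95): pledging 30 → total 290, payoff 65. No gain.
Rancher 2 (pledges 80, payoff 15): dropping to 0 → total 180, payoff 0. No gain.
Rancher 3 (pledges 70, payoff 25): dropping to 0 → total 190, payoff 0. No gain.
Rancher 4 (pledges 80, payoff 15): dropping to 0 → total 180, payoff 0. No gain.
Rancher 5 (pledges 30, payoff 65): dropping to 0 → total 230, payoff 0. No gain.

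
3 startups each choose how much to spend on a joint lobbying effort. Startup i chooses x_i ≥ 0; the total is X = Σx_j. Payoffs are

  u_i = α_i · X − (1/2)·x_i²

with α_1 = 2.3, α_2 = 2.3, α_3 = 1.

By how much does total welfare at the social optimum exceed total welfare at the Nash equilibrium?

Startup i's FOC: ∂u_i/∂x_i = α_i − x_i = 0, so x_i* = α_i.
NE contributions = (2.3, 2.3, 1); X = 5.6.
W^NE = (Σα)·X − ½Σα_i² = 5.6² − ½·11.58 = 25.57.
Planner sets x_i = Σα_j = 5.6 for every i, so X^SO = 3·5.6 = 16.8.
W^SO = (Σα)·X^SO − ½·3·(Σα)² = (3/2)·5.6² = 47.04.
Deadweight loss = W^SO − W^NE = 21.47.

21.47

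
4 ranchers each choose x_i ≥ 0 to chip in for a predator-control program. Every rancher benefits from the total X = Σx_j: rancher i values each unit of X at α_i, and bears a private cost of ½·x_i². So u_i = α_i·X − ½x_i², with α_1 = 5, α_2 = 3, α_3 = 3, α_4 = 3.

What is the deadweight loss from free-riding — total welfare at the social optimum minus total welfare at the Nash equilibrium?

222

Rancher i's FOC: ∂u_i/∂x_i = α_i − x_i = 0, so x_i* = α_i.
NE contributions = (5, 3, 3, 3); X = 14.
W^NE = (Σα)·X − ½Σα_i² = 14² − ½·52 = 170.
Planner sets x_i = Σα_j = 14 for every i, so X^SO = 4·14 = 56.
W^SO = (Σα)·X^SO − ½·4·(Σα)² = (4/2)·14² = 392.
Deadweight loss = W^SO − W^NE = 222.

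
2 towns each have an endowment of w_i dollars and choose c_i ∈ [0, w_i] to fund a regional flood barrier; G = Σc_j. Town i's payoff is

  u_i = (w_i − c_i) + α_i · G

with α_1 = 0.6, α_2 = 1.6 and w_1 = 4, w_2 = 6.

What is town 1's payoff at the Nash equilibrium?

∂u_i/∂c_i = α_i − 1, so town i contributes w_i if α_i > 1, else 0.
α_i > 1 for i ∈ {2}; NE contributions (0, 6), G = 6.
u_1 = (4 − 0) + 0.6·6 = 7.6.

7.6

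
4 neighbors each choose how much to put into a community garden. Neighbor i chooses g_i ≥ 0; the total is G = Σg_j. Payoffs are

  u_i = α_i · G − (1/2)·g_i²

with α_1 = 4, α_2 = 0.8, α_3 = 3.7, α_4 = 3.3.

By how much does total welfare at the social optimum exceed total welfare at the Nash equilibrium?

Neighbor i's FOC: ∂u_i/∂g_i = α_i − g_i = 0, so g_i* = α_i.
NE contributions = (4, 0.8, 3.7, 3.3); G = 11.8.
W^NE = (Σα)·G − ½Σα_i² = 11.8² − ½·41.22 = 118.63.
Planner sets g_i = Σα_j = 11.8 for every i, so G^SO = 4·11.8 = 47.2.
W^SO = (Σα)·G^SO − ½·4·(Σα)² = (4/2)·11.8² = 278.48.
Deadweight loss = W^SO − W^NE = 159.85.

159.85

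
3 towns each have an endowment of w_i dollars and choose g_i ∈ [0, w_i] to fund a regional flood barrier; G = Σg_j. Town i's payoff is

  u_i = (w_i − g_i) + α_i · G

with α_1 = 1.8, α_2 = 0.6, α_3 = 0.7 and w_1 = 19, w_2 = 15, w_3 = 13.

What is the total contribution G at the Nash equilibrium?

19

∂u_i/∂g_i = α_i − 1, so town i contributes w_i if α_i > 1, else 0.
α_i > 1 for i ∈ {1}; NE contributions (19, 0, 0), G = 19.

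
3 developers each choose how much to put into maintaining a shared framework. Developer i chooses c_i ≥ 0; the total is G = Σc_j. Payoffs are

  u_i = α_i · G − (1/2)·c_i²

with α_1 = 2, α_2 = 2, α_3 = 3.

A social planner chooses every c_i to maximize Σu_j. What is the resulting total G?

21

Planner FOC: ∂(Σu_j)/∂c_i = (Σα_j) − c_i = 0, so c_i^SO = Σα_j = 7 for every i; G^SO = 21.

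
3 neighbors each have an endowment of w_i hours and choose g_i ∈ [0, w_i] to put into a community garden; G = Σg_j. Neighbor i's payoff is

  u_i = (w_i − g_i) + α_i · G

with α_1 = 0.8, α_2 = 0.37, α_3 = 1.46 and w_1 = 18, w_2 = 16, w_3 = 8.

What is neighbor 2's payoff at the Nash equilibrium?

18.96

∂u_i/∂g_i = α_i − 1, so neighbor i contributes w_i if α_i > 1, else 0.
α_i > 1 for i ∈ {3}; NE contributions (0, 0, 8), G = 8.
u_2 = (16 − 0) + 0.37·8 = 18.96.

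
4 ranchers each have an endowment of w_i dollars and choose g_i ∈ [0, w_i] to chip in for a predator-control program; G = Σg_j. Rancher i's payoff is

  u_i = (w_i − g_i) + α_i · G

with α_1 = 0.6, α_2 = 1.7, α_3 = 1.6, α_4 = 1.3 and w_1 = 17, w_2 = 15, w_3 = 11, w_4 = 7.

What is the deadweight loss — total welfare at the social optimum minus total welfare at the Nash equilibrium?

∂u_i/∂g_i = α_i − 1, so rancher i contributes w_i if α_i > 1, else 0.
α_i > 1 for i ∈ {2, 3, 4}; NE contributions (0, 15, 11, 7), G = 33.
W^NE = Σw_i − G^NE + (Σα_i)·G^NE = 50 + 4.2·33 = 188.6.
Planner: ∂(Σu_j)/∂g_i = Σα_j − 1 = 4.2 > 0, so everyone contributes w_i; G^SO = 50, W^SO = 50 + 4.2·50 = 260.
Deadweight loss = 71.4.

71.4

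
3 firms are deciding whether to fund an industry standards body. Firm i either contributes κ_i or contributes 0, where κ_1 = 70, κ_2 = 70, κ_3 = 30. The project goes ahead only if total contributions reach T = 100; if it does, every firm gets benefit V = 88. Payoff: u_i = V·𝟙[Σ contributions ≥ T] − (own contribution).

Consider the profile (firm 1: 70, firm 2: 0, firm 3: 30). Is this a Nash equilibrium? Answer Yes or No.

Total = 100 ≥ 100: provided.
Firm 1 (pledges 70, payoff 18): dropping to 0 → total 30, payoff 0. No gain.
Firm 2 (pledges 0, payoff 88): pledging 70 → total 170, payoff 18. No gain.
Firm 3 (pledges 30, payoff 58): dropping to 0 → total 70, payoff 0. No gain.

Yes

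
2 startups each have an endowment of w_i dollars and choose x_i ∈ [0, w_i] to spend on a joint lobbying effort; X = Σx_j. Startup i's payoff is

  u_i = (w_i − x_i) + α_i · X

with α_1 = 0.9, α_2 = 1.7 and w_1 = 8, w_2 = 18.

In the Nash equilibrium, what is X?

18

∂u_i/∂x_i = α_i − 1, so startup i contributes w_i if α_i > 1, else 0.
α_i > 1 for i ∈ {2}; NE contributions (0, 18), X = 18.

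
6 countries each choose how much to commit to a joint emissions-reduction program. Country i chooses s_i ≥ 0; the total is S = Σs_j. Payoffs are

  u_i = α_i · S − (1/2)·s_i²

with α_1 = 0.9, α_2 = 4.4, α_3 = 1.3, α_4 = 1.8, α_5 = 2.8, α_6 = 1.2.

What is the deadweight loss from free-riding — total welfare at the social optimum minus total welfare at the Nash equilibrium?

Country i's FOC: ∂u_i/∂s_i = α_i − s_i = 0, so s_i* = α_i.
NE contributions = (0.9, 4.4, 1.3, 1.8, 2.8, 1.2); S = 12.4.
W^NE = (Σα)·S − ½Σα_i² = 12.4² − ½·34.38 = 136.57.
Planner sets s_i = Σα_j = 12.4 for every i, so S^SO = 6·12.4 = 74.4.
W^SO = (Σα)·S^SO − ½·6·(Σα)² = (6/2)·12.4² = 461.28.
Deadweight loss = W^SO − W^NE = 324.71.

324.71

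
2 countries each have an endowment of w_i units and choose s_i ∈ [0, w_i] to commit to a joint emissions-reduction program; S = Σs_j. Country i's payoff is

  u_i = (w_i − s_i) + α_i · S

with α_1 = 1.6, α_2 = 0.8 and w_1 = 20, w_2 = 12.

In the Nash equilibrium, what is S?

∂u_i/∂s_i = α_i − 1, so country i contributes w_i if α_i > 1, else 0.
α_i > 1 for i ∈ {1}; NE contributions (20, 0), S = 20.

20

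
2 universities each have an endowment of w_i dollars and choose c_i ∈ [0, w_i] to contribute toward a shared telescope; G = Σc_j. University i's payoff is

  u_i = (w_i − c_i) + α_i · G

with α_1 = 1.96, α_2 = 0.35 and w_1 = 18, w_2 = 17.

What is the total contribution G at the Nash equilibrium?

18

∂u_i/∂c_i = α_i − 1, so university i contributes w_i if α_i > 1, else 0.
α_i > 1 for i ∈ {1}; NE contributions (18, 0), G = 18.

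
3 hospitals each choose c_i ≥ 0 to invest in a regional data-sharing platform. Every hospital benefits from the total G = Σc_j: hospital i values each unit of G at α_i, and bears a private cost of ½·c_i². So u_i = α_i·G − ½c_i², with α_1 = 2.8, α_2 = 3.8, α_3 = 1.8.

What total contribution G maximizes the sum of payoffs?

Planner FOC: ∂(Σu_j)/∂c_i = (Σα_j) − c_i = 0, so c_i^SO = Σα_j = 8.4 for every i; G^SO = 25.2.

25.2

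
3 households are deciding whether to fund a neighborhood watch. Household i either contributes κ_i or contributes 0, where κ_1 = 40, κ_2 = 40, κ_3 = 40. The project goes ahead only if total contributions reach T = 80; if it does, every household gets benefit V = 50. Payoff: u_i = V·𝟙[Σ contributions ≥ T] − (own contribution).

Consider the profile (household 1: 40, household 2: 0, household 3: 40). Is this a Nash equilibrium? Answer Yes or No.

Total = 80 ≥ 80: provided.
Household 1 (pledges 40, payoff 10): dropping to 0 → total 40, payoff 0. No gain.
Household 2 (pledges 0, payoff 50): pledging 40 → total 120, payoff 10. No gain.
Household 3 (pledges 40, payoff 10): dropping to 0 → total 40, payoff 0. No gain.

Yes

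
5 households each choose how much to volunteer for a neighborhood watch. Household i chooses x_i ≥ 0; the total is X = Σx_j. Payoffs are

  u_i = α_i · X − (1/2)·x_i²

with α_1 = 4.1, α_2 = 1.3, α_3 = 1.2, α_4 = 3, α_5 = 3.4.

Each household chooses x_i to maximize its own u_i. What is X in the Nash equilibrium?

Household i's FOC: ∂u_i/∂x_i = α_i − x_i = 0, so x_i* = α_i.
NE contributions = (4.1, 1.3, 1.2, 3, 3.4); X = 13.

13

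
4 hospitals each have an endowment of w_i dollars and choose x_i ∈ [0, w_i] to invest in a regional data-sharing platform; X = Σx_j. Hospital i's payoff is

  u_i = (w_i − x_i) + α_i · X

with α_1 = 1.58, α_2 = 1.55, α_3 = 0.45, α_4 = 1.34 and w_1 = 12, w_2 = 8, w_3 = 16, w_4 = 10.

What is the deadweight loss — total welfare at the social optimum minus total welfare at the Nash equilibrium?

62.72

∂u_i/∂x_i = α_i − 1, so hospital i contributes w_i if α_i > 1, else 0.
α_i > 1 for i ∈ {1, 2, 4}; NE contributions (12, 8, 0, 10), X = 30.
W^NE = Σw_i − X^NE + (Σα_i)·X^NE = 46 + 3.92·30 = 163.6.
Planner: ∂(Σu_j)/∂x_i = Σα_j − 1 = 3.92 > 0, so everyone contributes w_i; X^SO = 46, W^SO = 46 + 3.92·46 = 226.32.
Deadweight loss = 62.72.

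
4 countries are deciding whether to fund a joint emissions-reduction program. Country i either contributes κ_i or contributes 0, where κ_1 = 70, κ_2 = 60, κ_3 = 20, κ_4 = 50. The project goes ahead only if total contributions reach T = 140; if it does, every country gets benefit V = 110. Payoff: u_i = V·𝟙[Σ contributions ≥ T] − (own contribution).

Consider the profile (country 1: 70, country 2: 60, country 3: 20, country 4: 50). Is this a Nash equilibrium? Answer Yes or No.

Total = 200 ≥ 140: provided.
Country 1 (pledges 70, payoff 40): dropping to 0 → total 130, payoff 0. No gain.
Country 2 (pledges 60, payoff 50): dropping to 0 → total 140, payoff 110. Profitable deviation.

No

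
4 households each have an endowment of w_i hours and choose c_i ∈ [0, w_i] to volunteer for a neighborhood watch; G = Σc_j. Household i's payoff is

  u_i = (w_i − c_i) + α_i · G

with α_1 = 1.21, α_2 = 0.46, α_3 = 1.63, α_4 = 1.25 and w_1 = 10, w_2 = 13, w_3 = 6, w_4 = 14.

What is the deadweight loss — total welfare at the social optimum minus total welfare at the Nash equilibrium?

46.15

∂u_i/∂c_i = α_i − 1, so household i contributes w_i if α_i > 1, else 0.
α_i > 1 for i ∈ {1, 3, 4}; NE contributions (10, 0, 6, 14), G = 30.
W^NE = Σw_i − G^NE + (Σα_i)·G^NE = 43 + 3.55·30 = 149.5.
Planner: ∂(Σu_j)/∂c_i = Σα_j − 1 = 3.55 > 0, so everyone contributes w_i; G^SO = 43, W^SO = 43 + 3.55·43 = 195.65.
Deadweight loss = 46.15.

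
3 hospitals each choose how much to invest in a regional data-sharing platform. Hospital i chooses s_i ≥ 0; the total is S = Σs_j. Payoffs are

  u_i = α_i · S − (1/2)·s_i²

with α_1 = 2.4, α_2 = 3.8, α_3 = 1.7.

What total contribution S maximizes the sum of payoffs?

Planner FOC: ∂(Σu_j)/∂s_i = (Σα_j) − s_i = 0, so s_i^SO = Σα_j = 7.9 for every i; S^SO = 23.7.

23.7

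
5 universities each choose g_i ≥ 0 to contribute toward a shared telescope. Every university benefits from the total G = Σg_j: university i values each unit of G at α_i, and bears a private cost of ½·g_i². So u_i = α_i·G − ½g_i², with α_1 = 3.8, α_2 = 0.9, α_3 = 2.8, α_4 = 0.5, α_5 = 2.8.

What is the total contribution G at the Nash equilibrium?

University i's FOC: ∂u_i/∂g_i = α_i − g_i = 0, so g_i* = α_i.
NE contributions = (3.8, 0.9, 2.8, 0.5, 2.8); G = 10.8.

10.8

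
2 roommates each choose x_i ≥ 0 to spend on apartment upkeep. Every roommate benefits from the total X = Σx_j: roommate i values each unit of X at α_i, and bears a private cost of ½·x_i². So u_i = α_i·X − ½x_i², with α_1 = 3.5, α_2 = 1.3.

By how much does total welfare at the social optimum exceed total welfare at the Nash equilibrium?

Roommate i's FOC: ∂u_i/∂x_i = α_i − x_i = 0, so x_i* = α_i.
NE contributions = (3.5, 1.3); X = 4.8.
W^NE = (Σα)·X − ½Σα_i² = 4.8² − ½·13.94 = 16.07.
Planner sets x_i = Σα_j = 4.8 for every i, so X^SO = 2·4.8 = 9.6.
W^SO = (Σα)·X^SO − ½·2·(Σα)² = (2/2)·4.8² = 23.04.
Deadweight loss = W^SO − W^NE = 6.97.

6.97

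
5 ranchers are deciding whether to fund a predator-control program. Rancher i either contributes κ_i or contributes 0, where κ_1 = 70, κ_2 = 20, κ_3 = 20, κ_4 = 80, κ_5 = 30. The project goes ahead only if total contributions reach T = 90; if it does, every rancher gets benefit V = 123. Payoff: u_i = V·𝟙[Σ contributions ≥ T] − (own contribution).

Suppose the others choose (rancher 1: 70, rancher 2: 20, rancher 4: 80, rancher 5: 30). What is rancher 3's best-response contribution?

Others' total = 200 ≥ 90; contributing adds cost 20 for no extra benefit.
Best response: 0.

0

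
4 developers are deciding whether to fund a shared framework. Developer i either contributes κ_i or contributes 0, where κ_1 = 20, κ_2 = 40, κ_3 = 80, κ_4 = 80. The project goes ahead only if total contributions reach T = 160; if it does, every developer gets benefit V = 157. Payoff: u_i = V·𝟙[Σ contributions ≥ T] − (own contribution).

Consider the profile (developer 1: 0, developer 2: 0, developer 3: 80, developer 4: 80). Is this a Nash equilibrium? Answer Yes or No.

Total = 160 ≥ 160: provided.
Developer 1 (pledges 0, payoff 157): pledging 20 → total 180, payoff 137. No gain.
Developer 2 (pledges 0, payoff 157): pledging 40 → total 200, payoff 117. No gain.
Developer 3 (pledges 80, payoff 77): dropping to 0 → total 80, payoff 0. No gain.
Developer 4 (pledges 80, payoff 77): dropping to 0 → total 80, payoff 0. No gain.

Yes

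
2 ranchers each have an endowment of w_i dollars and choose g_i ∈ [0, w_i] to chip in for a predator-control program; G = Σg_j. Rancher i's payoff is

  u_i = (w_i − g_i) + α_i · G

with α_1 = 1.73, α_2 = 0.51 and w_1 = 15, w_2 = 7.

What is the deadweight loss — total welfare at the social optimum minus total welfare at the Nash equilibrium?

∂u_i/∂g_i = α_i − 1, so rancher i contributes w_i if α_i > 1, else 0.
α_i > 1 for i ∈ {1}; NE contributions (15, 0), G = 15.
W^NE = Σw_i − G^NE + (Σα_i)·G^NE = 22 + 1.24·15 = 40.6.
Planner: ∂(Σu_j)/∂g_i = Σα_j − 1 = 1.24 > 0, so everyone contributes w_i; G^SO = 22, W^SO = 22 + 1.24·22 = 49.28.
Deadweight loss = 8.68.

8.68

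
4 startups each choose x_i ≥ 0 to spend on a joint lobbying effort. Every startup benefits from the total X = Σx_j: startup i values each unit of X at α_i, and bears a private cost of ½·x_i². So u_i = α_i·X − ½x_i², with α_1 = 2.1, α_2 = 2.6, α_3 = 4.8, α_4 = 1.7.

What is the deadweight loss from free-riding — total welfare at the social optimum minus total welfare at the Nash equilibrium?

Startup i's FOC: ∂u_i/∂x_i = α_i − x_i = 0, so x_i* = α_i.
NE contributions = (2.1, 2.6, 4.8, 1.7); X = 11.2.
W^NE = (Σα)·X − ½Σα_i² = 11.2² − ½·37.1 = 106.89.
Planner sets x_i = Σα_j = 11.2 for every i, so X^SO = 4·11.2 = 44.8.
W^SO = (Σα)·X^SO − ½·4·(Σα)² = (4/2)·11.2² = 250.88.
Deadweight loss = W^SO − W^NE = 143.99.

143.99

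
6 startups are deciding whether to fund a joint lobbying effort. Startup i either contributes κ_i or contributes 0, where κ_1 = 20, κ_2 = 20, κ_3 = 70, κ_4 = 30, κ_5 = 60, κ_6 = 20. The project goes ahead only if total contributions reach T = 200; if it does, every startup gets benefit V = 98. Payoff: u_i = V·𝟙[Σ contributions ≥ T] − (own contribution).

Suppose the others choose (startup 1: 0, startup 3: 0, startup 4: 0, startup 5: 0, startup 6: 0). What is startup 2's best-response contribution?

Others' total = 0. Even contributing 20 gives 20 < 200: no benefit either way.
Best response: 0.

0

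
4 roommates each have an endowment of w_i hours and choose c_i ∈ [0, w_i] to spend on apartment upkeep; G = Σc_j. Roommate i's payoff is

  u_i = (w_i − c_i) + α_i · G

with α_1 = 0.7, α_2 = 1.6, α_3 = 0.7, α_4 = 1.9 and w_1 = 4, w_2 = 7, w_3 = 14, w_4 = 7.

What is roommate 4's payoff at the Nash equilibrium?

26.6

∂u_i/∂c_i = α_i − 1, so roommate i contributes w_i if α_i > 1, else 0.
α_i > 1 for i ∈ {2, 4}; NE contributions (0, 7, 0, 7), G = 14.
u_4 = (7 − 7) + 1.9·14 = 26.6.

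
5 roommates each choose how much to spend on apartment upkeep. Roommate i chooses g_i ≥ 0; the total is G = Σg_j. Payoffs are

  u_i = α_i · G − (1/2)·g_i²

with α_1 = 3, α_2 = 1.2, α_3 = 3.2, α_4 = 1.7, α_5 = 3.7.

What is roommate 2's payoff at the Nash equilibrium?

14.64

Roommate i's FOC: ∂u_i/∂g_i = α_i − g_i = 0, so g_i* = α_i.
NE contributions = (3, 1.2, 3.2, 1.7, 3.7); G = 12.8.
u_2 = α_2·G − ½·(g_2)² = 1.2·12.8 − ½·1.2² = 14.64.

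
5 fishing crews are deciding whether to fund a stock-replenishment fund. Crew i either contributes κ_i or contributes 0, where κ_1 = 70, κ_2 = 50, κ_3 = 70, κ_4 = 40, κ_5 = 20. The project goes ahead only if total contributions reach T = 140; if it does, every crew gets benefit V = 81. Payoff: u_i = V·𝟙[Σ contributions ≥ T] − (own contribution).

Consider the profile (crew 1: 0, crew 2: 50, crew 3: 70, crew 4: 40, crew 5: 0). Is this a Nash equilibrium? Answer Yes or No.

Total = 160 ≥ 140: provided.
Crew 1 (pledges 0, payoff 81): pledging 70 → total 230, payoff 11. No gain.
Crew 2 (pledges 50, payoff 31): dropping to 0 → total 110, payoff 0. No gain.
Crew 3 (pledges 70, payoff 11): dropping to 0 → total 90, payoff 0. No gain.
Crew 4 (pledges 40, payoff 41): dropping to 0 → total 120, payoff 0. No gain.
Crew 5 (pledges 0, payoff 81): pledging 20 → total 180, payoff 61. No gain.

Yes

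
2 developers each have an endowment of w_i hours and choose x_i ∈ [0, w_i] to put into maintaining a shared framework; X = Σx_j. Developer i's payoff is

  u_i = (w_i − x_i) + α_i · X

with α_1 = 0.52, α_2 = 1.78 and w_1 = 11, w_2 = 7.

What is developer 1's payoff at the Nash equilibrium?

∂u_i/∂x_i = α_i − 1, so developer i contributes w_i if α_i > 1, else 0.
α_i > 1 for i ∈ {2}; NE contributions (0, 7), X = 7.
u_1 = (11 − 0) + 0.52·7 = 14.64.

14.64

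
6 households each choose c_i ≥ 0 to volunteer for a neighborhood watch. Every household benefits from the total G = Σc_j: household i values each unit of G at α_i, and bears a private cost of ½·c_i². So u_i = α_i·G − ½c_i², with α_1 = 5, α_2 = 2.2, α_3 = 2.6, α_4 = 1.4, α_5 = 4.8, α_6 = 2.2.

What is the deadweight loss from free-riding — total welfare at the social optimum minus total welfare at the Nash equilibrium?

Household i's FOC: ∂u_i/∂c_i = α_i − c_i = 0, so c_i* = α_i.
NE contributions = (5, 2.2, 2.6, 1.4, 4.8, 2.2); G = 18.2.
W^NE = (Σα)·G − ½Σα_i² = 18.2² − ½·66.44 = 298.02.
Planner sets c_i = Σα_j = 18.2 for every i, so G^SO = 6·18.2 = 109.2.
W^SO = (Σα)·G^SO − ½·6·(Σα)² = (6/2)·18.2² = 993.72.
Deadweight loss = W^SO − W^NE = 695.7.

695.7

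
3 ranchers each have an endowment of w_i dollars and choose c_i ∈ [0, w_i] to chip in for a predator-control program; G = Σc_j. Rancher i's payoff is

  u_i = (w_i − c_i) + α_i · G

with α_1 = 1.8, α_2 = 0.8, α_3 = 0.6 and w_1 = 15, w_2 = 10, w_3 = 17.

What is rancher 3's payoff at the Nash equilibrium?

∂u_i/∂c_i = α_i − 1, so rancher i contributes w_i if α_i > 1, else 0.
α_i > 1 for i ∈ {1}; NE contributions (15, 0, 0), G = 15.
u_3 = (17 − 0) + 0.6·15 = 26.

26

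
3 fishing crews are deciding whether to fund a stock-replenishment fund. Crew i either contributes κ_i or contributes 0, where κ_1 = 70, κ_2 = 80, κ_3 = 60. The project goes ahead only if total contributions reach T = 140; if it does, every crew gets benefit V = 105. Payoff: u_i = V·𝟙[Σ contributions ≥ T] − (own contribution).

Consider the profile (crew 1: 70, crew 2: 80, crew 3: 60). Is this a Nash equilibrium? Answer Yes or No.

No

Total = 210 ≥ 140: provided.
Crew 1 (pledges 70, payoff 35): dropping to 0 → total 140, payoff 105. Profitable deviation.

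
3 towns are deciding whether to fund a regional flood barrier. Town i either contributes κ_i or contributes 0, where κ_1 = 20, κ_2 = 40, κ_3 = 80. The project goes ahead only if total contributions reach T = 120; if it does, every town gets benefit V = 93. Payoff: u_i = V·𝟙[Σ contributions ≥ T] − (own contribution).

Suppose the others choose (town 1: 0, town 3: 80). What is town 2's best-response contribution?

40

Others' total = 80. Contributing 40 brings total to 120 ≥ 120: gain V − κ_2 = 53.
Best response: 40.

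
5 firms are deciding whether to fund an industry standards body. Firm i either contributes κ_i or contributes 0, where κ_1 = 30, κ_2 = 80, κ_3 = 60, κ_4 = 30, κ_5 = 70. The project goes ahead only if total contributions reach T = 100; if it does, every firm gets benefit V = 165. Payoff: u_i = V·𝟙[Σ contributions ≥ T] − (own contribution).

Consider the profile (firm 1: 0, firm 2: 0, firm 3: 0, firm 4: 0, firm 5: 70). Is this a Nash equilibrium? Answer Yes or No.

Total = 70 < 100: not provided.
Firm 1 (pledges 0, payoff 0): pledging 30 → total 100, payoff 135. Profitable deviation.

No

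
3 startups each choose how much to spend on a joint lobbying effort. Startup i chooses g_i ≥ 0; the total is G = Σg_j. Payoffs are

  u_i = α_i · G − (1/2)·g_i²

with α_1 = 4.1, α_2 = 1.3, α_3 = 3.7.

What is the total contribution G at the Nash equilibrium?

9.1

Startup i's FOC: ∂u_i/∂g_i = α_i − g_i = 0, so g_i* = α_i.
NE contributions = (4.1, 1.3, 3.7); G = 9.1.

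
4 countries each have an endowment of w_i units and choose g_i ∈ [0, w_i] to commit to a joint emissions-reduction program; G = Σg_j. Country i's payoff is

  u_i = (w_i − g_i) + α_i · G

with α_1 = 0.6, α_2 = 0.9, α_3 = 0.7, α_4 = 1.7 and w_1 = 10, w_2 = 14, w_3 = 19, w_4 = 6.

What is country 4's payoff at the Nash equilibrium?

∂u_i/∂g_i = α_i − 1, so country i contributes w_i if α_i > 1, else 0.
α_i > 1 for i ∈ {4}; NE contributions (0, 0, 0, 6), G = 6.
u_4 = (6 − 6) + 1.7·6 = 10.2.

10.2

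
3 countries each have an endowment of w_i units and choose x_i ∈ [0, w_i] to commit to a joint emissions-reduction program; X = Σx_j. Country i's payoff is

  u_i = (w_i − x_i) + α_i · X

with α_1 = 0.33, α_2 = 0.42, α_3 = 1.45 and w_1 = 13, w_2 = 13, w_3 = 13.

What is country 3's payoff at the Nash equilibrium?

∂u_i/∂x_i = α_i − 1, so country i contributes w_i if α_i > 1, else 0.
α_i > 1 for i ∈ {3}; NE contributions (0, 0, 13), X = 13.
u_3 = (13 − 13) + 1.45·13 = 18.85.

18.85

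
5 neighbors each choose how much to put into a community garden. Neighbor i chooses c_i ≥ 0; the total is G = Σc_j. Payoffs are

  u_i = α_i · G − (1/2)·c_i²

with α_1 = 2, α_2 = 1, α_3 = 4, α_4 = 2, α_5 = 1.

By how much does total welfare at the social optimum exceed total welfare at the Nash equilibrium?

Neighbor i's FOC: ∂u_i/∂c_i = α_i − c_i = 0, so c_i* = α_i.
NE contributions = (2, 1, 4, 2, 1); G = 10.
W^NE = (Σα)·G − ½Σα_i² = 10² − ½·26 = 87.
Planner sets c_i = Σα_j = 10 for every i, so G^SO = 5·10 = 50.
W^SO = (Σα)·G^SO − ½·5·(Σα)² = (5/2)·10² = 250.
Deadweight loss = W^SO − W^NE = 163.

163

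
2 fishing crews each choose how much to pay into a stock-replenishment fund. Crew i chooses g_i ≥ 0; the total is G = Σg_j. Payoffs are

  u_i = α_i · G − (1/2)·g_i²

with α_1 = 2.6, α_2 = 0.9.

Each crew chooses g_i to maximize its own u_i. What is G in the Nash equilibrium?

3.5

Crew i's FOC: ∂u_i/∂g_i = α_i − g_i = 0, so g_i* = α_i.
NE contributions = (2.6, 0.9); G = 3.5.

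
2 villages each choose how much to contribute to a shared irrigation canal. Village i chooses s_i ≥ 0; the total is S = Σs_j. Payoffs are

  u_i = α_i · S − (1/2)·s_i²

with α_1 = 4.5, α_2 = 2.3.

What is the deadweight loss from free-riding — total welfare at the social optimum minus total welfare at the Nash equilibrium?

Village i's FOC: ∂u_i/∂s_i = α_i − s_i = 0, so s_i* = α_i.
NE contributions = (4.5, 2.3); S = 6.8.
W^NE = (Σα)·S − ½Σα_i² = 6.8² − ½·25.54 = 33.47.
Planner sets s_i = Σα_j = 6.8 for every i, so S^SO = 2·6.8 = 13.6.
W^SO = (Σα)·S^SO − ½·2·(Σα)² = (2/2)·6.8² = 46.24.
Deadweight loss = W^SO − W^NE = 12.77.

12.77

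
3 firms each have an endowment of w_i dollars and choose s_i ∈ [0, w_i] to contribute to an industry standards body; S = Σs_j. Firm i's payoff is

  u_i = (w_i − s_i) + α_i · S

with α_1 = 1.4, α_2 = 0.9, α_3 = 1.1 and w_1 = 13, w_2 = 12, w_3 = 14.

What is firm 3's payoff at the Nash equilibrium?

∂u_i/∂s_i = α_i − 1, so firm i contributes w_i if α_i > 1, else 0.
α_i > 1 for i ∈ {1, 3}; NE contributions (13, 0, 14), S = 27.
u_3 = (14 − 14) + 1.1·27 = 29.7.

29.7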